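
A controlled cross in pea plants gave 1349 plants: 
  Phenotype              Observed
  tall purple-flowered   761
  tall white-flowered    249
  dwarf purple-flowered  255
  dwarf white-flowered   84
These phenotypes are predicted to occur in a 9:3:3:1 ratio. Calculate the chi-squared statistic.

0.086

The 9:3:3:1 ratio has 16 parts, so with N = 1349 the expected counts are:
  tall purple-flowered: 1349 × 9/16 = 758.8125
  tall white-flowered: 1349 × 3/16 = 252.9375
  dwarf purple-flowered: 1349 × 3/16 = 252.9375
  dwarf white-flowered: 1349 × 1/16 = 84.3125
χ² = Σ (O − E)² / E
  tall purple-flowered: (761 − 758.8125)² / 758.8125 = 0.0063
  tall white-flowered: (249 − 252.9375)² / 252.9375 = 0.0613
  dwarf purple-flowered: (255 − 252.9375)² / 252.9375 = 0.0168
  dwarf white-flowered: (84 − 84.3125)² / 84.3125 = 0.0012
χ² = 0.0063 + 0.0613 + 0.0168 + 0.0012 = 0.0856 ≈ 0.086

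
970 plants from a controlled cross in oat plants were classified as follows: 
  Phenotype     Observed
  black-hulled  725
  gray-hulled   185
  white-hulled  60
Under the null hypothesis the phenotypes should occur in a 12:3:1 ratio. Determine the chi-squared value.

Expected counts for N = 970 under a 12:3:1 ratio (total parts = 16):
  black-hulled: 970 × 12/16 = 727.5
  gray-hulled: 970 × 3/16 = 181.875
  white-hulled: 970 × 1/16 = 60.625
χ² = Σ (O − E)² / E
  black-hulled: (725 − 727.5)² / 727.5 = 0.0086
  gray-hulled: (185 − 181.875)² / 181.875 = 0.0537
  white-hulled: (60 − 60.625)² / 60.625 = 0.0064
χ² = 0.0086 + 0.0537 + 0.0064 = 0.0687 ≈ 0.069

0.069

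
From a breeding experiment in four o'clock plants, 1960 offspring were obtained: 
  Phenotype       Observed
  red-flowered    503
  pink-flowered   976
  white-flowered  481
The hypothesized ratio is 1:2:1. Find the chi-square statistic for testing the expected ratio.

0.527

Total ratio parts = 4. Expected numbers out of 1960:
  red-flowered: 1960 × 1/4 = 490
  pink-flowered: 1960 × 2/4 = 980
  white-flowered: 1960 × 1/4 = 490
χ² = Σ (O − E)² / E
  red-flowered: (503 − 490)² / 490 = 0.3449
  pink-flowered: (976 − 980)² / 980 = 0.0163
  white-flowered: (481 − 490)² / 490 = 0.1653
χ² = 0.3449 + 0.0163 + 0.1653 = 0.5265 ≈ 0.527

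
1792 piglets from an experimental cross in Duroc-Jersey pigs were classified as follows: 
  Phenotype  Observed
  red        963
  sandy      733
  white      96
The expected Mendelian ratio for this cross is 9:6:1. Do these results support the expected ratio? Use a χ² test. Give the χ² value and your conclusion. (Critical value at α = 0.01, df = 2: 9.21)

Total ratio parts = 16. Expected numbers out of 1792:
  red: 1792 × 9/16 = 1008
  sandy: 1792 × 6/16 = 672
  white: 1792 × 1/16 = 112
χ² = Σ (O − E)² / E
  red: (963 − 1008)² / 1008 = 2.0089
  sandy: (733 − 672)² / 672 = 5.5372
  white: (96 − 112)² / 112 = 2.2857
χ² = 2.0089 + 5.5372 + 2.2857 = 9.8318 ≈ 9.832
Degrees of freedom = 3 − 1 = 2; critical value at α = 0.01 is 9.21.
Since 9.832 > 9.21, we reject the null hypothesis — the data do not fit the 9:6:1 ratio.

9.832; not consistent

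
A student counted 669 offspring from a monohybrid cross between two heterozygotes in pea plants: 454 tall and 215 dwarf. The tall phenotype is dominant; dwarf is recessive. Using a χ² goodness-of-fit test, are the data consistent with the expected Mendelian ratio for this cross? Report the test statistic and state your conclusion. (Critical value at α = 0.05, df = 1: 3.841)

For a monohybrid cross between heterozygotes with complete dominance, the expected phenotypic ratio is 3:1.
The 3:1 ratio has 4 parts, so with N = 669 the expected counts are:
  tall: 669 × 3/4 = 501.75
  dwarf: 669 × 1/4 = 167.25
χ² = Σ (O − E)² / E
  tall: (454 − 501.75)² / 501.75 = 4.5442
  dwarf: (215 − 167.25)² / 167.25 = 13.6327
χ² = 4.5442 + 13.6327 = 18.1769 ≈ 18.177
Degrees of freedom = 2 − 1 = 1; critical value at α = 0.05 is 3.841.
Since 18.177 > 3.841, we reject the null hypothesis — the data do not fit the 3:1 ratio.

18.177; not consistent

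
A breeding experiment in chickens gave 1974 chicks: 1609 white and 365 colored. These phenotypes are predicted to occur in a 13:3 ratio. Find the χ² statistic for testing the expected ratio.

Under the 13:3 hypothesis (Σ ratio = 16, N = 1974):
  white: 1974 × 13/16 = 1603.875
  colored: 1974 × 3/16 = 370.125
χ² = Σ (O − E)² / E
  white: (1609 − 1603.875)² / 1603.875 = 0.0164
  colored: (365 − 370.125)² / 370.125 = 0.0710
χ² = 0.0164 + 0.0710 = 0.0874 ≈ 0.087

0.087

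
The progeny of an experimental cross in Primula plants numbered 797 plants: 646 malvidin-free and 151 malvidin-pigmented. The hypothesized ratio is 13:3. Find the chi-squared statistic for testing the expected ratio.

0.020

Under the 13:3 hypothesis (Σ ratio = 16, N = 797):
  malvidin-free: 797 × 13/16 = 647.5625
  malvidin-pigmented: 797 × 3/16 = 149.4375
χ² = Σ (O − E)² / E
  malvidin-free: (646 − 647.5625)² / 647.5625 = 0.0038
  malvidin-pigmented: (151 − 149.4375)² / 149.4375 = 0.0163
χ² = 0.0038 + 0.0163 = 0.0201 ≈ 0.020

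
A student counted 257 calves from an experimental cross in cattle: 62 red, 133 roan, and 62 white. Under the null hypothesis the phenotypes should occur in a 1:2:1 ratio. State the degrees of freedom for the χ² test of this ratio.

2

A goodness-of-fit test with 3 phenotype classes has df = 3 − 1 = 2.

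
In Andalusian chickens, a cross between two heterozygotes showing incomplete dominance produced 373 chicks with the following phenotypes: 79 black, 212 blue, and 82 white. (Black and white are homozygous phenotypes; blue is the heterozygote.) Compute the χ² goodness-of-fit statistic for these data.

With incomplete dominance, a heterozygote × heterozygote cross gives a 1:2:1 phenotypic ratio.
Expected counts for N = 373 under a 1:2:1 ratio (total parts = 4):
  black: 373 × 1/4 = 93.25
  blue: 373 × 2/4 = 186.5
  white: 373 × 1/4 = 93.25
χ² = Σ (O − E)² / E
  black: (79 − 93.25)² / 93.25 = 2.1776
  blue: (212 − 186.5)² / 186.5 = 3.4866
  white: (82 − 93.25)² / 93.25 = 1.3572
χ² = 2.1776 + 3.4866 + 1.3572 = 7.0214 ≈ 7.021

7.021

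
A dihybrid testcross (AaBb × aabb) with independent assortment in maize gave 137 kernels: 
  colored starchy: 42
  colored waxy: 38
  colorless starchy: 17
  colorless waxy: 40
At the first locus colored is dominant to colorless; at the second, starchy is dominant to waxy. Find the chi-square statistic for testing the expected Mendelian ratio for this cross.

A dihybrid testcross with independent assortment gives a 1:1:1:1 ratio.
The 1:1:1:1 ratio has 4 parts, so with N = 137 the expected counts are:
  colored starchy: 137 × 1/4 = 34.25
  colored waxy: 137 × 1/4 = 34.25
  colorless starchy: 137 × 1/4 = 34.25
  colorless waxy: 137 × 1/4 = 34.25
χ² = Σ (O − E)² / E
  colored starchy: (42 − 34.25)² / 34.25 = 1.7536
  colored waxy: (38 − 34.25)² / 34.25 = 0.4106
  colorless starchy: (17 − 34.25)² / 34.25 = 8.6880
  colorless waxy: (40 − 34.25)² / 34.25 = 0.9653
χ² = 1.7536 + 0.4106 + 8.6880 + 0.9653 = 11.8175 ≈ 11.818

11.818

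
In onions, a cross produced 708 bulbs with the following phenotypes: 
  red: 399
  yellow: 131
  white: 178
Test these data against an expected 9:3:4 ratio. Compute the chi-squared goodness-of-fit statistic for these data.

0.030

Total ratio parts = 16. Expected numbers out of 708:
  red: 708 × 9/16 = 398.25
  yellow: 708 × 3/16 = 132.75
  white: 708 × 4/16 = 177
χ² = Σ (O − E)² / E
  red: (399 − 398.25)² / 398.25 = 0.0014
  yellow: (131 − 132.75)² / 132.75 = 0.0231
  white: (178 − 177)² / 177 = 0.0056
χ² = 0.0014 + 0.0231 + 0.0056 = 0.0301 ≈ 0.030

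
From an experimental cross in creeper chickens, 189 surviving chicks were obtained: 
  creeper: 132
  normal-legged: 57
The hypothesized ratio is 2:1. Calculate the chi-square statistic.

Expected counts for N = 189 under a 2:1 ratio (total parts = 3):
  creeper: 189 × 2/3 = 126
  normal-legged: 189 × 1/3 = 63
χ² = Σ (O − E)² / E
  creeper: (132 − 126)² / 126 = 0.2857
  normal-legged: (57 − 63)² / 63 = 0.5714
χ² = 0.2857 + 0.5714 = 0.8571 ≈ 0.857

0.857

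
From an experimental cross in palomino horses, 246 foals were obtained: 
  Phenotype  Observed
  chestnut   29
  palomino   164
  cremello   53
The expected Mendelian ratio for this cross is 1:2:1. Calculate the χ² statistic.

32.016

Total ratio parts = 4. Expected numbers out of 246:
  chestnut: 246 × 1/4 = 61.5
  palomino: 246 × 2/4 = 123
  cremello: 246 × 1/4 = 61.5
χ² = Σ (O − E)² / E
  chestnut: (29 − 61.5)² / 61.5 = 17.1748
  palomino: (164 − 123)² / 123 = 13.6667
  cremello: (53 − 61.5)² / 61.5 = 1.1748
χ² = 17.1748 + 13.6667 + 1.1748 = 32.0163 ≈ 32.016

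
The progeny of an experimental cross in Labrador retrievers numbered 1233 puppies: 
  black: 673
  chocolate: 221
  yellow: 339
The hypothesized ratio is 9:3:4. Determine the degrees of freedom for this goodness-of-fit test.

2

A goodness-of-fit test with 3 phenotype classes has df = 3 − 1 = 2.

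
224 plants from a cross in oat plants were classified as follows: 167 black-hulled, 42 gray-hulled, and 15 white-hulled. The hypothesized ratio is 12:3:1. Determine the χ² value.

The 12:3:1 ratio has 16 parts, so with N = 224 the expected counts are:
  black-hulled: 224 × 12/16 = 168
  gray-hulled: 224 × 3/16 = 42
  white-hulled: 224 × 1/16 = 14
χ² = Σ (O − E)² / E
  black-hulled: (167 − 168)² / 168 = 0.0060
  gray-hulled: (42 − 42)² / 42 = 0.0000
  white-hulled: (15 − 14)² / 14 = 0.0714
χ² = 0.0060 + 0.0000 + 0.0714 = 0.0774 ≈ 0.077

0.077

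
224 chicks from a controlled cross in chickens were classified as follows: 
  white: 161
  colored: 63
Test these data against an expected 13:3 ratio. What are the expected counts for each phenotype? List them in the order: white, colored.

182, 42

Under the 13:3 hypothesis (Σ ratio = 16, N = 224):
  white: 224 × 13/16 = 182
  colored: 224 × 3/16 = 42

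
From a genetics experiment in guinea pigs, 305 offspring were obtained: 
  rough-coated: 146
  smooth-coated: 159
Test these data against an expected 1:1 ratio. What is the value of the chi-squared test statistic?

0.554

The 1:1 ratio has 2 parts, so with N = 305 the expected counts are:
  rough-coated: 305 × 1/2 = 152.5
  smooth-coated: 305 × 1/2 = 152.5
χ² = Σ (O − E)² / E
  rough-coated: (146 − 152.5)² / 152.5 = 0.2770
  smooth-coated: (159 − 152.5)² / 152.5 = 0.2770
χ² = 0.2770 + 0.2770 = 0.554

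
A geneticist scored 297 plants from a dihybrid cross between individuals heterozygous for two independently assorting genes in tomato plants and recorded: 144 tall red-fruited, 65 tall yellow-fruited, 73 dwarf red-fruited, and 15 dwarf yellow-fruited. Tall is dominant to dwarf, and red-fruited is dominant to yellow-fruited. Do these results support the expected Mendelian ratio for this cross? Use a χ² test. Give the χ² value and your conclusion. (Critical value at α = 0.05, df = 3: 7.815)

10.807; not consistent

A dihybrid F₂ with independent assortment and complete dominance at both loci gives a 9:3:3:1 phenotypic ratio.
Expected counts for N = 297 under a 9:3:3:1 ratio (total parts = 16):
  tall red-fruited: 297 × 9/16 = 167.0625
  tall yellow-fruited: 297 × 3/16 = 55.6875
  dwarf red-fruited: 297 × 3/16 = 55.6875
  dwarf yellow-fruited: 297 × 1/16 = 18.5625
χ² = Σ (O − E)² / E
  tall red-fruited: (144 − 167.0625)² / 167.0625 = 3.1837
  tall yellow-fruited: (65 − 55.6875)² / 55.6875 = 1.5573
  dwarf red-fruited: (73 − 55.6875)² / 55.6875 = 5.3822
  dwarf yellow-fruited: (15 − 18.5625)² / 18.5625 = 0.6837
χ² = 3.1837 + 1.5573 + 5.3822 + 0.6837 = 10.8069 ≈ 10.807
Degrees of freedom = 4 − 1 = 3; critical value at α = 0.05 is 7.815.
Since 10.807 > 7.815, we reject the null hypothesis — the data do not fit the 9:3:3:1 ratio.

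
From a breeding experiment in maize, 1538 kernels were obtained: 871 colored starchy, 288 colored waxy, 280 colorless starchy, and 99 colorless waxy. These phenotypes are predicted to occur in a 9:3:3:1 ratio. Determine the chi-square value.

The 9:3:3:1 ratio has 16 parts, so with N = 1538 the expected counts are:
  colored starchy: 1538 × 9/16 = 865.125
  colored waxy: 1538 × 3/16 = 288.375
  colorless starchy: 1538 × 3/16 = 288.375
  colorless waxy: 1538 × 1/16 = 96.125
χ² = Σ (O − E)² / E
  colored starchy: (871 − 865.125)² / 865.125 = 0.0399
  colored waxy: (288 − 288.375)² / 288.375 = 0.0005
  colorless starchy: (280 − 288.375)² / 288.375 = 0.2432
  colorless waxy: (99 − 96.125)² / 96.125 = 0.0860
χ² = 0.0399 + 0.0005 + 0.2432 + 0.0860 = 0.3696 ≈ 0.370

0.370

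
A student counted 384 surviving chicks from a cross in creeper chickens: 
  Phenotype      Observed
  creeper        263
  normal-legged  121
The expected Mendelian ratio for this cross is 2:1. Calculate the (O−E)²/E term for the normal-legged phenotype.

0.383

Expected counts for N = 384 under a 2:1 ratio (total parts = 3):
  creeper: 384 × 2/3 = 256
  normal-legged: 384 × 1/3 = 128
Contribution of normal-legged: (121 − 128)² / 128 = 0.3828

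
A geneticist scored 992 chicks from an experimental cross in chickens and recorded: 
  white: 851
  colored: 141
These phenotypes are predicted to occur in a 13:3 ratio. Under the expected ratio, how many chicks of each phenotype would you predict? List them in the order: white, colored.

Expected counts for N = 992 under a 13:3 ratio (total parts = 16):
  white: 992 × 13/16 = 806
  colored: 992 × 3/16 = 186

806, 186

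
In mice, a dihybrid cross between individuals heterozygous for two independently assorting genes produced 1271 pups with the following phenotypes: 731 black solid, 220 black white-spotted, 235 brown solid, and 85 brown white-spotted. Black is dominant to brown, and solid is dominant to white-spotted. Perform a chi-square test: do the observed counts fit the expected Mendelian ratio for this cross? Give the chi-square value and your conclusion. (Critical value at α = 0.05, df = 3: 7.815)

2.204; consistent

A dihybrid F₂ with independent assortment and complete dominance at both loci gives a 9:3:3:1 phenotypic ratio.
Under the 9:3:3:1 hypothesis (Σ ratio = 16, N = 1271):
  black solid: 1271 × 9/16 = 714.9375
  black white-spotted: 1271 × 3/16 = 238.3125
  brown solid: 1271 × 3/16 = 238.3125
  brown white-spotted: 1271 × 1/16 = 79.4375
χ² = Σ (O − E)² / E
  black solid: (731 − 714.9375)² / 714.9375 = 0.3609
  black white-spotted: (220 − 238.3125)² / 238.3125 = 1.4072
  brown solid: (235 − 238.3125)² / 238.3125 = 0.0460
  brown white-spotted: (85 − 79.4375)² / 79.4375 = 0.3895
χ² = 0.3609 + 1.4072 + 0.0460 + 0.3895 = 2.2036 ≈ 2.204
Degrees of freedom = 4 − 1 = 3; critical value at α = 0.05 is 7.815.
Since 2.204 < 7.815, we fail to reject the null hypothesis — the data are consistent with the 9:3:3:1 ratio.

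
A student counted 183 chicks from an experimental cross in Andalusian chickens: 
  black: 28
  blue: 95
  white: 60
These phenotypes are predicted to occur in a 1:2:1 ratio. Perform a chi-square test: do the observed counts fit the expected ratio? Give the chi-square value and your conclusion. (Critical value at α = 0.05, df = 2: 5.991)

11.459; not consistent

Total ratio parts = 4. Expected numbers out of 183:
  black: 183 × 1/4 = 45.75
  blue: 183 × 2/4 = 91.5
  white: 183 × 1/4 = 45.75
χ² = Σ (O − E)² / E
  black: (28 − 45.75)² / 45.75 = 6.8866
  blue: (95 − 91.5)² / 91.5 = 0.1339
  white: (60 − 45.75)² / 45.75 = 4.4385
χ² = 6.8866 + 0.1339 + 4.4385 = 11.459
Degrees of freedom = 3 − 1 = 2; critical value at α = 0.05 is 5.991.
Since 11.459 > 5.991, we reject the null hypothesis — the data do not fit the 1:2:1 ratio.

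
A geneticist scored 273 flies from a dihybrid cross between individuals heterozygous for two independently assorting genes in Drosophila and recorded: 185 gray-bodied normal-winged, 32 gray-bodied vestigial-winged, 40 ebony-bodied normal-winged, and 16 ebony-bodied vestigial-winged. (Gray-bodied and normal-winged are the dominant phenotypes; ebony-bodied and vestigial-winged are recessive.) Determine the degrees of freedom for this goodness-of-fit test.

3

A dihybrid F₂ with independent assortment and complete dominance at both loci gives a 9:3:3:1 phenotypic ratio.
A goodness-of-fit test with 4 phenotype classes has df = 4 − 1 = 3.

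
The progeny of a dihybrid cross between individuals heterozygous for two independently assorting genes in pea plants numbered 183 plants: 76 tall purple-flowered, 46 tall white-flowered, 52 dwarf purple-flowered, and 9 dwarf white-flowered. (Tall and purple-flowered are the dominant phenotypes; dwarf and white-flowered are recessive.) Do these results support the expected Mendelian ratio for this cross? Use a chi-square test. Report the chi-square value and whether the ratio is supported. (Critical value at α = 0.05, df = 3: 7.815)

A dihybrid F₂ with independent assortment and complete dominance at both loci gives a 9:3:3:1 phenotypic ratio.
Under the 9:3:3:1 hypothesis (Σ ratio = 16, N = 183):
  tall purple-flowered: 183 × 9/16 = 102.9375
  tall white-flowered: 183 × 3/16 = 34.3125
  dwarf purple-flowered: 183 × 3/16 = 34.3125
  dwarf white-flowered: 183 × 1/16 = 11.4375
χ² = Σ (O − E)² / E
  tall purple-flowered: (76 − 102.9375)² / 102.9375 = 7.0492
  tall white-flowered: (46 − 34.3125)² / 34.3125 = 3.9810
  dwarf purple-flowered: (52 − 34.3125)² / 34.3125 = 9.1176
  dwarf white-flowered: (9 − 11.4375)² / 11.4375 = 0.5195
χ² = 7.0492 + 3.9810 + 9.1176 + 0.5195 = 20.6673 ≈ 20.667
Degrees of freedom = 4 − 1 = 3; critical value at α = 0.05 is 7.815.
Since 20.667 > 7.815, we reject the null hypothesis — the data do not fit the 9:3:3:1 ratio.

20.667; not consistent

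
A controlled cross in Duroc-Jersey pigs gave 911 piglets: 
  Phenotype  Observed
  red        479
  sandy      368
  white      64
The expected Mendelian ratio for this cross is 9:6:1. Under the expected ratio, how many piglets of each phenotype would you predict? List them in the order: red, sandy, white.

512.4375, 341.625, 56.9375

Expected counts for N = 911 under a 9:6:1 ratio (total parts = 16):
  red: 911 × 9/16 = 512.4375
  sandy: 911 × 6/16 = 341.625
  white: 911 × 1/16 = 56.9375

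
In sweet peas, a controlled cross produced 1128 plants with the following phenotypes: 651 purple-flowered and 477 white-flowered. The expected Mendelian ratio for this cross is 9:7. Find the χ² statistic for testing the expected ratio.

Under the 9:7 hypothesis (Σ ratio = 16, N = 1128):
  purple-flowered: 1128 × 9/16 = 634.5
  white-flowered: 1128 × 7/16 = 493.5
χ² = Σ (O − E)² / E
  purple-flowered: (651 − 634.5)² / 634.5 = 0.4291
  white-flowered: (477 − 493.5)² / 493.5 = 0.5517
χ² = 0.4291 + 0.5517 = 0.9808 ≈ 0.981

0.981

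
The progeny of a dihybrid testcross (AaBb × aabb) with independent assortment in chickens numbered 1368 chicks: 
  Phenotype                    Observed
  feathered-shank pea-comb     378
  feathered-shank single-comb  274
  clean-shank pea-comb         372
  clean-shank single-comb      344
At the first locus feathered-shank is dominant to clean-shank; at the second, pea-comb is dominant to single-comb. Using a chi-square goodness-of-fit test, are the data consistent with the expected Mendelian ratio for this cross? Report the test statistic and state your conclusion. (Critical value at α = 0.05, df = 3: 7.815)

19.953; not consistent

A dihybrid testcross with independent assortment gives a 1:1:1:1 ratio.
Total ratio parts = 4. Expected numbers out of 1368:
  feathered-shank pea-comb: 1368 × 1/4 = 342
  feathered-shank single-comb: 1368 × 1/4 = 342
  clean-shank pea-comb: 1368 × 1/4 = 342
  clean-shank single-comb: 1368 × 1/4 = 342
χ² = Σ (O − E)² / E
  feathered-shank pea-comb: (378 − 342)² / 342 = 3.7895
  feathered-shank single-comb: (274 − 342)² / 342 = 13.5205
  clean-shank pea-comb: (372 − 342)² / 342 = 2.6316
  clean-shank single-comb: (344 − 342)² / 342 = 0.0117
χ² = 3.7895 + 13.5205 + 2.6316 + 0.0117 = 19.9533 ≈ 19.953
Degrees of freedom = 4 − 1 = 3; critical value at α = 0.05 is 7.815.
Since 19.953 > 7.815, we reject the null hypothesis — the data do not fit the 1:1:1:1 ratio.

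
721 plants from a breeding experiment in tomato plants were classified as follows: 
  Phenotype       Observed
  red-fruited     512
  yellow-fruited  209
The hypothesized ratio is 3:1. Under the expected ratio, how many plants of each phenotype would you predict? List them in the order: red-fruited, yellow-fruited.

Under the 3:1 hypothesis (Σ ratio = 4, N = 721):
  red-fruited: 721 × 3/4 = 540.75
  yellow-fruited: 721 × 1/4 = 180.25

540.75, 180.25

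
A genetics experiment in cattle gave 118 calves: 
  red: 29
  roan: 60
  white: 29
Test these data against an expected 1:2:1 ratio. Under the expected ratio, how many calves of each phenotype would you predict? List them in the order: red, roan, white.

29.5, 59, 29.5

The 1:2:1 ratio has 4 parts, so with N = 118 the expected counts are:
  red: 118 × 1/4 = 29.5
  roan: 118 × 2/4 = 59
  white: 118 × 1/4 = 29.5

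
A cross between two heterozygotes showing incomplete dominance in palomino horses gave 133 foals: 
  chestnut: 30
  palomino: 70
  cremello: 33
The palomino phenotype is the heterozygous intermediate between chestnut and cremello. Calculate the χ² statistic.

0.504

With incomplete dominance, a heterozygote × heterozygote cross gives a 1:2:1 phenotypic ratio.
The 1:2:1 ratio has 4 parts, so with N = 133 the expected counts are:
  chestnut: 133 × 1/4 = 33.25
  palomino: 133 × 2/4 = 66.5
  cremello: 133 × 1/4 = 33.25
χ² = Σ (O − E)² / E
  chestnut: (30 − 33.25)² / 33.25 = 0.3177
  palomino: (70 − 66.5)² / 66.5 = 0.1842
  cremello: (33 − 33.25)² / 33.25 = 0.0019
χ² = 0.3177 + 0.1842 + 0.0019 = 0.5038 ≈ 0.504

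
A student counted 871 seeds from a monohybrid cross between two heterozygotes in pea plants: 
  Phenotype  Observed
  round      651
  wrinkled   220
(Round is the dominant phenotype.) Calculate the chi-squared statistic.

0.031

For a monohybrid cross between heterozygotes with complete dominance, the expected phenotypic ratio is 3:1.
The 3:1 ratio has 4 parts, so with N = 871 the expected counts are:
  round: 871 × 3/4 = 653.25
  wrinkled: 871 × 1/4 = 217.75
χ² = Σ (O − E)² / E
  round: (651 − 653.25)² / 653.25 = 0.0077
  wrinkled: (220 − 217.75)² / 217.75 = 0.0232
χ² = 0.0077 + 0.0232 = 0.0309 ≈ 0.031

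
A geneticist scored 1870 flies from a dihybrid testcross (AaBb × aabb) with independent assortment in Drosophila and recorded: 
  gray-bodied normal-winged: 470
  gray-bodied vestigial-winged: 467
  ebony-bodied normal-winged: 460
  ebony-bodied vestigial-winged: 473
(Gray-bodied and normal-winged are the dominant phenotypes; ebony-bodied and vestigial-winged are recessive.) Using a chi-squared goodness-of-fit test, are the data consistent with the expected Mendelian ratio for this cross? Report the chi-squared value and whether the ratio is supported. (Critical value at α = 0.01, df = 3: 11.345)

0.199; consistent

A dihybrid testcross with independent assortment gives a 1:1:1:1 ratio.
Total ratio parts = 4. Expected numbers out of 1870:
  gray-bodied normal-winged: 1870 × 1/4 = 467.5
  gray-bodied vestigial-winged: 1870 × 1/4 = 467.5
  ebony-bodied normal-winged: 1870 × 1/4 = 467.5
  ebony-bodied vestigial-winged: 1870 × 1/4 = 467.5
χ² = Σ (O − E)² / E
  gray-bodied normal-winged: (470 − 467.5)² / 467.5 = 0.0134
  gray-bodied vestigial-winged: (467 − 467.5)² / 467.5 = 0.0005
  ebony-bodied normal-winged: (460 − 467.5)² / 467.5 = 0.1203
  ebony-bodied vestigial-winged: (473 − 467.5)² / 467.5 = 0.0647
χ² = 0.0134 + 0.0005 + 0.1203 + 0.0647 = 0.1989 ≈ 0.199
Degrees of freedom = 4 − 1 = 3; critical value at α = 0.01 is 11.345.
Since 0.199 < 11.345, we fail to reject the null hypothesis — the data are consistent with the 1:1:1:1 ratio.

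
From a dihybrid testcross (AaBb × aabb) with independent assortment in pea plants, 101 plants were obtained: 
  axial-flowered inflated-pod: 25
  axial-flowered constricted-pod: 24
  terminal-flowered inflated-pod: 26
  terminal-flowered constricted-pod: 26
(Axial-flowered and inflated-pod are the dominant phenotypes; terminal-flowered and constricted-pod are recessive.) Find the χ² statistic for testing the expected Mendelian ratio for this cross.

A dihybrid testcross with independent assortment gives a 1:1:1:1 ratio.
Expected counts for N = 101 under a 1:1:1:1 ratio (total parts = 4):
  axial-flowered inflated-pod: 101 × 1/4 = 25.25
  axial-flowered constricted-pod: 101 × 1/4 = 25.25
  terminal-flowered inflated-pod: 101 × 1/4 = 25.25
  terminal-flowered constricted-pod: 101 × 1/4 = 25.25
χ² = Σ (O − E)² / E
  axial-flowered inflated-pod: (25 − 25.25)² / 25.25 = 0.0025
  axial-flowered constricted-pod: (24 − 25.25)² / 25.25 = 0.0619
  terminal-flowered inflated-pod: (26 − 25.25)² / 25.25 = 0.0223
  terminal-flowered constricted-pod: (26 − 25.25)² / 25.25 = 0.0223
χ² = 0.0025 + 0.0619 + 0.0223 + 0.0223 = 0.109

0.109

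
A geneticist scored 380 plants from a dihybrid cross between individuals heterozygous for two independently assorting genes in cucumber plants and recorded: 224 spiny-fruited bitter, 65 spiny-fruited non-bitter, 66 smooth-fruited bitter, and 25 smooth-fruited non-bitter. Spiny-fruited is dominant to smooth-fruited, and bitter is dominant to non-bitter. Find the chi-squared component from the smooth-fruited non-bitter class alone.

A dihybrid F₂ with independent assortment and complete dominance at both loci gives a 9:3:3:1 phenotypic ratio.
Under the 9:3:3:1 hypothesis (Σ ratio = 16, N = 380):
  spiny-fruited bitter: 380 × 9/16 = 213.75
  spiny-fruited non-bitter: 380 × 3/16 = 71.25
  smooth-fruited bitter: 380 × 3/16 = 71.25
  smooth-fruited non-bitter: 380 × 1/16 = 23.75
Contribution of smooth-fruited non-bitter: (25 − 23.75)² / 23.75 = 0.0658

0.066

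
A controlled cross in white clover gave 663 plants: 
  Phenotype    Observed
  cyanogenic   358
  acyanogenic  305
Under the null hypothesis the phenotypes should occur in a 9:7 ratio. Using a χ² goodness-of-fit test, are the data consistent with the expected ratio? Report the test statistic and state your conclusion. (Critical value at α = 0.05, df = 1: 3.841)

1.368; consistent

Total ratio parts = 16. Expected numbers out of 663:
  cyanogenic: 663 × 9/16 = 372.9375
  acyanogenic: 663 × 7/16 = 290.0625
χ² = Σ (O − E)² / E
  cyanogenic: (358 − 372.9375)² / 372.9375 = 0.5983
  acyanogenic: (305 − 290.0625)² / 290.0625 = 0.7692
χ² = 0.5983 + 0.7692 = 1.3675 ≈ 1.368
Degrees of freedom = 2 − 1 = 1; critical value at α = 0.05 is 3.841.
Since 1.368 < 3.841, we fail to reject the null hypothesis — the data are consistent with the 9:7 ratio.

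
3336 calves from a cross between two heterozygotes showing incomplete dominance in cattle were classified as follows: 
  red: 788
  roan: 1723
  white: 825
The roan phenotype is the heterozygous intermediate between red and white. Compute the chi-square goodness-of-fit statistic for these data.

With incomplete dominance, a heterozygote × heterozygote cross gives a 1:2:1 phenotypic ratio.
Expected counts for N = 3336 under a 1:2:1 ratio (total parts = 4):
  red: 3336 × 1/4 = 834
  roan: 3336 × 2/4 = 1668
  white: 3336 × 1/4 = 834
χ² = Σ (O − E)² / E
  red: (788 − 834)² / 834 = 2.5372
  roan: (1723 − 1668)² / 1668 = 1.8135
  white: (825 − 834)² / 834 = 0.0971
χ² = 2.5372 + 1.8135 + 0.0971 = 4.4478 ≈ 4.448

4.448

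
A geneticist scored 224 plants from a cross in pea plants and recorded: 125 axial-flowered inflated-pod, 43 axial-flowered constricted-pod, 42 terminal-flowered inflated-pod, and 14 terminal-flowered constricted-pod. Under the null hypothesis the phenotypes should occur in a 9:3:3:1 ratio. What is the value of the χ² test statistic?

0.032

The 9:3:3:1 ratio has 16 parts, so with N = 224 the expected counts are:
  axial-flowered inflated-pod: 224 × 9/16 = 126
  axial-flowered constricted-pod: 224 × 3/16 = 42
  terminal-flowered inflated-pod: 224 × 3/16 = 42
  terminal-flowered constricted-pod: 224 × 1/16 = 14
χ² = Σ (O − E)² / E
  axial-flowered inflated-pod: (125 − 126)² / 126 = 0.0079
  axial-flowered constricted-pod: (43 − 42)² / 42 = 0.0238
  terminal-flowered inflated-pod: (42 − 42)² / 42 = 0.0000
  terminal-flowered constricted-pod: (14 − 14)² / 14 = 0.0000
χ² = 0.0079 + 0.0238 + 0.0000 + 0.0000 = 0.0317 ≈ 0.032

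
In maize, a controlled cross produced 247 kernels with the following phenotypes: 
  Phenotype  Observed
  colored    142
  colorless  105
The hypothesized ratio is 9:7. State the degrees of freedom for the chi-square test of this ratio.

1

A goodness-of-fit test with 2 phenotype classes has df = 2 − 1 = 1.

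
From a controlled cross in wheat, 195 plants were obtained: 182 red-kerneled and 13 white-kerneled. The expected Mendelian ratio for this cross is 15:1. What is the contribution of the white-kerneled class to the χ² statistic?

The 15:1 ratio has 16 parts, so with N = 195 the expected counts are:
  red-kerneled: 195 × 15/16 = 182.8125
  white-kerneled: 195 × 1/16 = 12.1875
Contribution of white-kerneled: (13 − 12.1875)² / 12.1875 = 0.0542

0.054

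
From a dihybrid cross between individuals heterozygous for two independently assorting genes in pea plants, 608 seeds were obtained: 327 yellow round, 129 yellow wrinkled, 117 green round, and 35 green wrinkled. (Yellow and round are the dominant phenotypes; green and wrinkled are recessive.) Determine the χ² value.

A dihybrid F₂ with independent assortment and complete dominance at both loci gives a 9:3:3:1 phenotypic ratio.
The 9:3:3:1 ratio has 16 parts, so with N = 608 the expected counts are:
  yellow round: 608 × 9/16 = 342
  yellow wrinkled: 608 × 3/16 = 114
  green round: 608 × 3/16 = 114
  green wrinkled: 608 × 1/16 = 38
χ² = Σ (O − E)² / E
  yellow round: (327 − 342)² / 342 = 0.6579
  yellow wrinkled: (129 − 114)² / 114 = 1.9737
  green round: (117 − 114)² / 114 = 0.0789
  green wrinkled: (35 − 38)² / 38 = 0.2368
χ² = 0.6579 + 1.9737 + 0.0789 + 0.2368 = 2.9473 ≈ 2.947

2.947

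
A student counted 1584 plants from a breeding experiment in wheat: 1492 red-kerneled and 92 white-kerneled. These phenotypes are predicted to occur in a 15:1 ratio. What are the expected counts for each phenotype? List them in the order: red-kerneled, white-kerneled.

1485, 99

Under the 15:1 hypothesis (Σ ratio = 16, N = 1584):
  red-kerneled: 1584 × 15/16 = 1485
  white-kerneled: 1584 × 1/16 = 99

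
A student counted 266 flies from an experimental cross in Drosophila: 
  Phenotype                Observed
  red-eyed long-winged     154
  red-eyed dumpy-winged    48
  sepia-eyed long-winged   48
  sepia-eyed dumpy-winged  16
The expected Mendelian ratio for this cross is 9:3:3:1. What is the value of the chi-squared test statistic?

Expected counts for N = 266 under a 9:3:3:1 ratio (total parts = 16):
  red-eyed long-winged: 266 × 9/16 = 149.625
  red-eyed dumpy-winged: 266 × 3/16 = 49.875
  sepia-eyed long-winged: 266 × 3/16 = 49.875
  sepia-eyed dumpy-winged: 266 × 1/16 = 16.625
χ² = Σ (O − E)² / E
  red-eyed long-winged: (154 − 149.625)² / 149.625 = 0.1279
  red-eyed dumpy-winged: (48 − 49.875)² / 49.875 = 0.0705
  sepia-eyed long-winged: (48 − 49.875)² / 49.875 = 0.0705
  sepia-eyed dumpy-winged: (16 − 16.625)² / 16.625 = 0.0235
χ² = 0.1279 + 0.0705 + 0.0705 + 0.0235 = 0.2924 ≈ 0.292

0.292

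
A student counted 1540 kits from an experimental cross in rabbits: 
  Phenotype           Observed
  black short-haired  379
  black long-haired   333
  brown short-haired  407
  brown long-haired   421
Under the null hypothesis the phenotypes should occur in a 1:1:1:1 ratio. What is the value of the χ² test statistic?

Under the 1:1:1:1 hypothesis (Σ ratio = 4, N = 1540):
  black short-haired: 1540 × 1/4 = 385
  black long-haired: 1540 × 1/4 = 385
  brown short-haired: 1540 × 1/4 = 385
  brown long-haired: 1540 × 1/4 = 385
χ² = Σ (O − E)² / E
  black short-haired: (379 − 385)² / 385 = 0.0935
  black long-haired: (333 − 385)² / 385 = 7.0234
  brown short-haired: (407 − 385)² / 385 = 1.2571
  brown long-haired: (421 − 385)² / 385 = 3.3662
χ² = 0.0935 + 7.0234 + 1.2571 + 3.3662 = 11.7402 ≈ 11.740

11.740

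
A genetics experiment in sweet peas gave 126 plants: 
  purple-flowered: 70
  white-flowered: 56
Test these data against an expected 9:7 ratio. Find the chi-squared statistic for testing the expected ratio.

0.025

The 9:7 ratio has 16 parts, so with N = 126 the expected counts are:
  purple-flowered: 126 × 9/16 = 70.875
  white-flowered: 126 × 7/16 = 55.125
χ² = Σ (O − E)² / E
  purple-flowered: (70 − 70.875)² / 70.875 = 0.0108
  white-flowered: (56 − 55.125)² / 55.125 = 0.0139
χ² = 0.0108 + 0.0139 = 0.0247 ≈ 0.025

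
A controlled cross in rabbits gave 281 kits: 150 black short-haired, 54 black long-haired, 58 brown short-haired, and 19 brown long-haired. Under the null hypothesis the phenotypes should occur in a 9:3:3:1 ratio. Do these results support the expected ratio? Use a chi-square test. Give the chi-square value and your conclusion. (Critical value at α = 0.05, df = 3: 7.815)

1.097; consistent

Expected counts for N = 281 under a 9:3:3:1 ratio (total parts = 16):
  black short-haired: 281 × 9/16 = 158.0625
  black long-haired: 281 × 3/16 = 52.6875
  brown short-haired: 281 × 3/16 = 52.6875
  brown long-haired: 281 × 1/16 = 17.5625
χ² = Σ (O − E)² / E
  black short-haired: (150 − 158.0625)² / 158.0625 = 0.4113
  black long-haired: (54 − 52.6875)² / 52.6875 = 0.0327
  brown short-haired: (58 − 52.6875)² / 52.6875 = 0.5357
  brown long-haired: (19 − 17.5625)² / 17.5625 = 0.1177
χ² = 0.4113 + 0.0327 + 0.5357 + 0.1177 = 1.0974 ≈ 1.097
Degrees of freedom = 4 − 1 = 3; critical value at α = 0.05 is 7.815.
Since 1.097 < 7.815, we fail to reject the null hypothesis — the data are consistent with the 9:3:3:1 ratio.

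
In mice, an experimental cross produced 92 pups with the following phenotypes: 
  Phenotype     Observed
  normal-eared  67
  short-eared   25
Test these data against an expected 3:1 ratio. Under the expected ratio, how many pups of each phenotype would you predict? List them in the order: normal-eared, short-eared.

69, 23

Under the 3:1 hypothesis (Σ ratio = 4, N = 92):
  normal-eared: 92 × 3/4 = 69
  short-eared: 92 × 1/4 = 23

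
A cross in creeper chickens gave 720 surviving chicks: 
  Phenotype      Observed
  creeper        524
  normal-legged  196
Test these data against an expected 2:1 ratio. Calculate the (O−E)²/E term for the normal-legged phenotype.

Expected counts for N = 720 under a 2:1 ratio (total parts = 3):
  creeper: 720 × 2/3 = 480
  normal-legged: 720 × 1/3 = 240
Contribution of normal-legged: (196 − 240)² / 240 = 8.0667

8.067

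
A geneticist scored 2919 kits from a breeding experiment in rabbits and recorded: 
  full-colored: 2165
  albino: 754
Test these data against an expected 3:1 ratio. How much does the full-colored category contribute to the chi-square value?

Total ratio parts = 4. Expected numbers out of 2919:
  full-colored: 2919 × 3/4 = 2189.25
  albino: 2919 × 1/4 = 729.75
Contribution of full-colored: (2165 − 2189.25)² / 2189.25 = 0.2686

0.269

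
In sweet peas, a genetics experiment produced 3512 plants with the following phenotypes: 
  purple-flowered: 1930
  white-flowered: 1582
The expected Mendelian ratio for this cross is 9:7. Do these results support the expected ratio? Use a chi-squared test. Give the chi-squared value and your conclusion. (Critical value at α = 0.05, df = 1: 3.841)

2.395; consistent

Under the 9:7 hypothesis (Σ ratio = 16, N = 3512):
  purple-flowered: 3512 × 9/16 = 1975.5
  white-flowered: 3512 × 7/16 = 1536.5
χ² = Σ (O − E)² / E
  purple-flowered: (1930 − 1975.5)² / 1975.5 = 1.0480
  white-flowered: (1582 − 1536.5)² / 1536.5 = 1.3474
χ² = 1.0480 + 1.3474 = 2.3954 ≈ 2.395
Degrees of freedom = 2 − 1 = 1; critical value at α = 0.05 is 3.841.
Since 2.395 < 3.841, we fail to reject the null hypothesis — the data are consistent with the 9:7 ratio.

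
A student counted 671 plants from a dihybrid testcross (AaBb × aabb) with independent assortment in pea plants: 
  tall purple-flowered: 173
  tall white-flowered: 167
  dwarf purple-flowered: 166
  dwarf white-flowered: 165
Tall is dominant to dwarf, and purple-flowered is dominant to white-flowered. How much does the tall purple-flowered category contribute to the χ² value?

A dihybrid testcross with independent assortment gives a 1:1:1:1 ratio.
Expected counts for N = 671 under a 1:1:1:1 ratio (total parts = 4):
  tall purple-flowered: 671 × 1/4 = 167.75
  tall white-flowered: 671 × 1/4 = 167.75
  dwarf purple-flowered: 671 × 1/4 = 167.75
  dwarf white-flowered: 671 × 1/4 = 167.75
Contribution of tall purple-flowered: (173 − 167.75)² / 167.75 = 0.1643

0.164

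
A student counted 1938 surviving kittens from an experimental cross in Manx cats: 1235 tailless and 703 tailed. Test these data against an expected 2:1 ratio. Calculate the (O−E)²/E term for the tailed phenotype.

Total ratio parts = 3. Expected numbers out of 1938:
  tailless: 1938 × 2/3 = 1292
  tailed: 1938 × 1/3 = 646
Contribution of tailed: (703 − 646)² / 646 = 5.0294

5.029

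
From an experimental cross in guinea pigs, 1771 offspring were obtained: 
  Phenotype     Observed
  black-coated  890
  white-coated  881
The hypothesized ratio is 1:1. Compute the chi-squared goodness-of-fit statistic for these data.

Total ratio parts = 2. Expected numbers out of 1771:
  black-coated: 1771 × 1/2 = 885.5
  white-coated: 1771 × 1/2 = 885.5
χ² = Σ (O − E)² / E
  black-coated: (890 − 885.5)² / 885.5 = 0.0229
  white-coated: (881 − 885.5)² / 885.5 = 0.0229
χ² = 0.0229 + 0.0229 = 0.0458 ≈ 0.046

0.046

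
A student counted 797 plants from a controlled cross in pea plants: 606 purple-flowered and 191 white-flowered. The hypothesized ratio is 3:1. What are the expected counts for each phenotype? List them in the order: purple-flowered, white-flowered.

597.75, 199.25

The 3:1 ratio has 4 parts, so with N = 797 the expected counts are:
  purple-flowered: 797 × 3/4 = 597.75
  white-flowered: 797 × 1/4 = 199.25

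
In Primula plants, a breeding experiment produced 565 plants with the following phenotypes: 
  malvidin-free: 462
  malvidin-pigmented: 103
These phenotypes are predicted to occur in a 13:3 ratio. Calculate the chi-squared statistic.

0.100

Expected counts for N = 565 under a 13:3 ratio (total parts = 16):
  malvidin-free: 565 × 13/16 = 459.0625
  malvidin-pigmented: 565 × 3/16 = 105.9375
χ² = Σ (O − E)² / E
  malvidin-free: (462 − 459.0625)² / 459.0625 = 0.0188
  malvidin-pigmented: (103 − 105.9375)² / 105.9375 = 0.0815
χ² = 0.0188 + 0.0815 = 0.1003 ≈ 0.100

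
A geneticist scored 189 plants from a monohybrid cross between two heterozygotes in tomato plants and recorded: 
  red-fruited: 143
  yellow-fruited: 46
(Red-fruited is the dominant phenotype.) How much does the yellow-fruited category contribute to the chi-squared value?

For a monohybrid cross between heterozygotes with complete dominance, the expected phenotypic ratio is 3:1.
Expected counts for N = 189 under a 3:1 ratio (total parts = 4):
  red-fruited: 189 × 3/4 = 141.75
  yellow-fruited: 189 × 1/4 = 47.25
Contribution of yellow-fruited: (46 − 47.25)² / 47.25 = 0.0331

0.033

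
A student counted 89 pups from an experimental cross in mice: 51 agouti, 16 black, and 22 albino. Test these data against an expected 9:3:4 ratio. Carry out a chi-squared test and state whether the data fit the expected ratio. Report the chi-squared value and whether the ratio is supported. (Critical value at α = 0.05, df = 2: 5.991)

0.049; consistent

Under the 9:3:4 hypothesis (Σ ratio = 16, N = 89):
  agouti: 89 × 9/16 = 50.0625
  black: 89 × 3/16 = 16.6875
  albino: 89 × 4/16 = 22.25
χ² = Σ (O − E)² / E
  agouti: (51 − 50.0625)² / 50.0625 = 0.0176
  black: (16 − 16.6875)² / 16.6875 = 0.0283
  albino: (22 − 22.25)² / 22.25 = 0.0028
χ² = 0.0176 + 0.0283 + 0.0028 = 0.0487 ≈ 0.049
Degrees of freedom = 3 − 1 = 2; critical value at α = 0.05 is 5.991.
Since 0.049 < 5.991, we fail to reject the null hypothesis — the data are consistent with the 9:3:4 ratio.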